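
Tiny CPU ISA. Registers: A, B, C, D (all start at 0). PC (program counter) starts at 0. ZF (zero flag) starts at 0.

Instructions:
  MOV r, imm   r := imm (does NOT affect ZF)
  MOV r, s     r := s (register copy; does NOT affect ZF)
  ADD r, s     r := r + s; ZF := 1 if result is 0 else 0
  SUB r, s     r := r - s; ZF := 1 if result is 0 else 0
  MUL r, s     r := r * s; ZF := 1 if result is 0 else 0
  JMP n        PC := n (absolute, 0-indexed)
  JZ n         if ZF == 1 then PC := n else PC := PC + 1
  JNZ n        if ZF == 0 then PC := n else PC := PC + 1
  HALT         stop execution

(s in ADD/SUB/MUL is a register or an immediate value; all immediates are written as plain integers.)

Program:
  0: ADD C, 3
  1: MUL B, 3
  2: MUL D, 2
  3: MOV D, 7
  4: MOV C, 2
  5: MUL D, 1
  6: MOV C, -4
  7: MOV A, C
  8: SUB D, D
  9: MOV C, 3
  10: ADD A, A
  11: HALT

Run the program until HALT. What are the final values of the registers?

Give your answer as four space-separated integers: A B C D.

Answer: -8 0 3 0

Derivation:
Step 1: PC=0 exec 'ADD C, 3'. After: A=0 B=0 C=3 D=0 ZF=0 PC=1
Step 2: PC=1 exec 'MUL B, 3'. After: A=0 B=0 C=3 D=0 ZF=1 PC=2
Step 3: PC=2 exec 'MUL D, 2'. After: A=0 B=0 C=3 D=0 ZF=1 PC=3
Step 4: PC=3 exec 'MOV D, 7'. After: A=0 B=0 C=3 D=7 ZF=1 PC=4
Step 5: PC=4 exec 'MOV C, 2'. After: A=0 B=0 C=2 D=7 ZF=1 PC=5
Step 6: PC=5 exec 'MUL D, 1'. After: A=0 B=0 C=2 D=7 ZF=0 PC=6
Step 7: PC=6 exec 'MOV C, -4'. After: A=0 B=0 C=-4 D=7 ZF=0 PC=7
Step 8: PC=7 exec 'MOV A, C'. After: A=-4 B=0 C=-4 D=7 ZF=0 PC=8
Step 9: PC=8 exec 'SUB D, D'. After: A=-4 B=0 C=-4 D=0 ZF=1 PC=9
Step 10: PC=9 exec 'MOV C, 3'. After: A=-4 B=0 C=3 D=0 ZF=1 PC=10
Step 11: PC=10 exec 'ADD A, A'. After: A=-8 B=0 C=3 D=0 ZF=0 PC=11
Step 12: PC=11 exec 'HALT'. After: A=-8 B=0 C=3 D=0 ZF=0 PC=11 HALTED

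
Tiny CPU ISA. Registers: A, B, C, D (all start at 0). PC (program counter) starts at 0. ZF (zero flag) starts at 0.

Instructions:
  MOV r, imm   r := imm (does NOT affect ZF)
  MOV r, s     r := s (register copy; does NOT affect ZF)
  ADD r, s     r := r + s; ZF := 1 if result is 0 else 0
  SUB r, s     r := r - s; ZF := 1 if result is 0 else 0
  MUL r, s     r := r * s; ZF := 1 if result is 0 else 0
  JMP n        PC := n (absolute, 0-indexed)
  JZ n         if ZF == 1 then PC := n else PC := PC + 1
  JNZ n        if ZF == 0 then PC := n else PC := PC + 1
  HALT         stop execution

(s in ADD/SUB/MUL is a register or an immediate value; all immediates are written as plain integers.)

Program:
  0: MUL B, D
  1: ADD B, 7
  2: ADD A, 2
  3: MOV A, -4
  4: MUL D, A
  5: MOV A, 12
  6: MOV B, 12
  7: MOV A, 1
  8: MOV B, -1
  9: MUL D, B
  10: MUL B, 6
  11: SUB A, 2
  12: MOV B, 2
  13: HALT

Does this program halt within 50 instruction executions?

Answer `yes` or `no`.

Step 1: PC=0 exec 'MUL B, D'. After: A=0 B=0 C=0 D=0 ZF=1 PC=1
Step 2: PC=1 exec 'ADD B, 7'. After: A=0 B=7 C=0 D=0 ZF=0 PC=2
Step 3: PC=2 exec 'ADD A, 2'. After: A=2 B=7 C=0 D=0 ZF=0 PC=3
Step 4: PC=3 exec 'MOV A, -4'. After: A=-4 B=7 C=0 D=0 ZF=0 PC=4
Step 5: PC=4 exec 'MUL D, A'. After: A=-4 B=7 C=0 D=0 ZF=1 PC=5
Step 6: PC=5 exec 'MOV A, 12'. After: A=12 B=7 C=0 D=0 ZF=1 PC=6
Step 7: PC=6 exec 'MOV B, 12'. After: A=12 B=12 C=0 D=0 ZF=1 PC=7
Step 8: PC=7 exec 'MOV A, 1'. After: A=1 B=12 C=0 D=0 ZF=1 PC=8
Step 9: PC=8 exec 'MOV B, -1'. After: A=1 B=-1 C=0 D=0 ZF=1 PC=9
Step 10: PC=9 exec 'MUL D, B'. After: A=1 B=-1 C=0 D=0 ZF=1 PC=10
Step 11: PC=10 exec 'MUL B, 6'. After: A=1 B=-6 C=0 D=0 ZF=0 PC=11
Step 12: PC=11 exec 'SUB A, 2'. After: A=-1 B=-6 C=0 D=0 ZF=0 PC=12
Step 13: PC=12 exec 'MOV B, 2'. After: A=-1 B=2 C=0 D=0 ZF=0 PC=13
Step 14: PC=13 exec 'HALT'. After: A=-1 B=2 C=0 D=0 ZF=0 PC=13 HALTED

Answer: yes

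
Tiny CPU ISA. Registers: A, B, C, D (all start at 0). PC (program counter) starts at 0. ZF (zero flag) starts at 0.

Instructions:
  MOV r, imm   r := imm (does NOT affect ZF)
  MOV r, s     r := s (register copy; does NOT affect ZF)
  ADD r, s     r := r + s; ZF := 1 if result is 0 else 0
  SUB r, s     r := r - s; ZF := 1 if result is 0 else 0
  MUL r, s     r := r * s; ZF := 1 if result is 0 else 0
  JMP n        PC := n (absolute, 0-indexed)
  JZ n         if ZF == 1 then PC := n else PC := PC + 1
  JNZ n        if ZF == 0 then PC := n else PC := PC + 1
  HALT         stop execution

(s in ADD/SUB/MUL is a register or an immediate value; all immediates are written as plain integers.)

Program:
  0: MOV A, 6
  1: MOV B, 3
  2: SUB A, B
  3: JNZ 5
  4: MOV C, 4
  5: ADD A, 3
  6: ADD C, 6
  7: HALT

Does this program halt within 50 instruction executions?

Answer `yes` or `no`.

Step 1: PC=0 exec 'MOV A, 6'. After: A=6 B=0 C=0 D=0 ZF=0 PC=1
Step 2: PC=1 exec 'MOV B, 3'. After: A=6 B=3 C=0 D=0 ZF=0 PC=2
Step 3: PC=2 exec 'SUB A, B'. After: A=3 B=3 C=0 D=0 ZF=0 PC=3
Step 4: PC=3 exec 'JNZ 5'. After: A=3 B=3 C=0 D=0 ZF=0 PC=5
Step 5: PC=5 exec 'ADD A, 3'. After: A=6 B=3 C=0 D=0 ZF=0 PC=6
Step 6: PC=6 exec 'ADD C, 6'. After: A=6 B=3 C=6 D=0 ZF=0 PC=7
Step 7: PC=7 exec 'HALT'. After: A=6 B=3 C=6 D=0 ZF=0 PC=7 HALTED

Answer: yes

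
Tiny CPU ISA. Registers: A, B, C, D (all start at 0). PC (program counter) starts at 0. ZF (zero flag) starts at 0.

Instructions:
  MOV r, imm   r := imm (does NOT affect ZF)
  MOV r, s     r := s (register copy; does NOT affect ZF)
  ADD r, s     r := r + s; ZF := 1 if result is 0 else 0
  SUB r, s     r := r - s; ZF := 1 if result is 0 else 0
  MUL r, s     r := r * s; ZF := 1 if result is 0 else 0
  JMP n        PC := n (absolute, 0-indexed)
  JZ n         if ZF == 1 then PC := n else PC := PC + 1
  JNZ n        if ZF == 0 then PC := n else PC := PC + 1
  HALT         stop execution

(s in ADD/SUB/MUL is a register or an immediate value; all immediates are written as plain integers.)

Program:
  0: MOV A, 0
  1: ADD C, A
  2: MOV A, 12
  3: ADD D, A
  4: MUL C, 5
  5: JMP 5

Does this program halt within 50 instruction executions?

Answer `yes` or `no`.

Answer: no

Derivation:
Step 1: PC=0 exec 'MOV A, 0'. After: A=0 B=0 C=0 D=0 ZF=0 PC=1
Step 2: PC=1 exec 'ADD C, A'. After: A=0 B=0 C=0 D=0 ZF=1 PC=2
Step 3: PC=2 exec 'MOV A, 12'. After: A=12 B=0 C=0 D=0 ZF=1 PC=3
Step 4: PC=3 exec 'ADD D, A'. After: A=12 B=0 C=0 D=12 ZF=0 PC=4
Step 5: PC=4 exec 'MUL C, 5'. After: A=12 B=0 C=0 D=12 ZF=1 PC=5
Step 6: PC=5 exec 'JMP 5'. After: A=12 B=0 C=0 D=12 ZF=1 PC=5
State after step 6 equals state after step 5: the program is in a cycle of length 1 and will never halt.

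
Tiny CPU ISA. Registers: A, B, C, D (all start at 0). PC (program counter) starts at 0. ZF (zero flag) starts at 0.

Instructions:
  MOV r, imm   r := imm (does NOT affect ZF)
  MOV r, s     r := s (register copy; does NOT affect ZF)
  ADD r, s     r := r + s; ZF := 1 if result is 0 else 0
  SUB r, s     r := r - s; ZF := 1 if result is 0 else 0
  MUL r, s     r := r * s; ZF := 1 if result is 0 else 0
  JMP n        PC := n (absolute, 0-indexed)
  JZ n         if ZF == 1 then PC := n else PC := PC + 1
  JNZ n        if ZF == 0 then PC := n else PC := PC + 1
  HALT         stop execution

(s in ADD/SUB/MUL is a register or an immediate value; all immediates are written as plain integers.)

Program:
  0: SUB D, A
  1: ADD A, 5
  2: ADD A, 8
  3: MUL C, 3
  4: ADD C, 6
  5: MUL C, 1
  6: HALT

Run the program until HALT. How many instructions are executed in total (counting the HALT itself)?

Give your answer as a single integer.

Step 1: PC=0 exec 'SUB D, A'. After: A=0 B=0 C=0 D=0 ZF=1 PC=1
Step 2: PC=1 exec 'ADD A, 5'. After: A=5 B=0 C=0 D=0 ZF=0 PC=2
Step 3: PC=2 exec 'ADD A, 8'. After: A=13 B=0 C=0 D=0 ZF=0 PC=3
Step 4: PC=3 exec 'MUL C, 3'. After: A=13 B=0 C=0 D=0 ZF=1 PC=4
Step 5: PC=4 exec 'ADD C, 6'. After: A=13 B=0 C=6 D=0 ZF=0 PC=5
Step 6: PC=5 exec 'MUL C, 1'. After: A=13 B=0 C=6 D=0 ZF=0 PC=6
Step 7: PC=6 exec 'HALT'. After: A=13 B=0 C=6 D=0 ZF=0 PC=6 HALTED
Total instructions executed: 7

Answer: 7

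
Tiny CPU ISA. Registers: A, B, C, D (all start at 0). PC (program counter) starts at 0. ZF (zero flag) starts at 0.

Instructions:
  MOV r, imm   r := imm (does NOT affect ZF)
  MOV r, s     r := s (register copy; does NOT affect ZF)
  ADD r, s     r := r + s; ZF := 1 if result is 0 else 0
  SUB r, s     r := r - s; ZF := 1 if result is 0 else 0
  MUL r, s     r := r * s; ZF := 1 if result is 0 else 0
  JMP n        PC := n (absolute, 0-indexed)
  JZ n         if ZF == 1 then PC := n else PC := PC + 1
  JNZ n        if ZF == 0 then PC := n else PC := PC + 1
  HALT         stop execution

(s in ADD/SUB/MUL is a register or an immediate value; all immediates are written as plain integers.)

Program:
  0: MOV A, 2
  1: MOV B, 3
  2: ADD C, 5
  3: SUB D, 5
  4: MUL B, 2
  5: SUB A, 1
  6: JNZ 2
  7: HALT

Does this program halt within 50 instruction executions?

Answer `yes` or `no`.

Step 1: PC=0 exec 'MOV A, 2'. After: A=2 B=0 C=0 D=0 ZF=0 PC=1
Step 2: PC=1 exec 'MOV B, 3'. After: A=2 B=3 C=0 D=0 ZF=0 PC=2
Step 3: PC=2 exec 'ADD C, 5'. After: A=2 B=3 C=5 D=0 ZF=0 PC=3
Step 4: PC=3 exec 'SUB D, 5'. After: A=2 B=3 C=5 D=-5 ZF=0 PC=4
Step 5: PC=4 exec 'MUL B, 2'. After: A=2 B=6 C=5 D=-5 ZF=0 PC=5
Step 6: PC=5 exec 'SUB A, 1'. After: A=1 B=6 C=5 D=-5 ZF=0 PC=6
Step 7: PC=6 exec 'JNZ 2'. After: A=1 B=6 C=5 D=-5 ZF=0 PC=2
Step 8: PC=2 exec 'ADD C, 5'. After: A=1 B=6 C=10 D=-5 ZF=0 PC=3
Step 9: PC=3 exec 'SUB D, 5'. After: A=1 B=6 C=10 D=-10 ZF=0 PC=4
Step 10: PC=4 exec 'MUL B, 2'. After: A=1 B=12 C=10 D=-10 ZF=0 PC=5
Step 11: PC=5 exec 'SUB A, 1'. After: A=0 B=12 C=10 D=-10 ZF=1 PC=6
Step 12: PC=6 exec 'JNZ 2'. After: A=0 B=12 C=10 D=-10 ZF=1 PC=7
Step 13: PC=7 exec 'HALT'. After: A=0 B=12 C=10 D=-10 ZF=1 PC=7 HALTED

Answer: yes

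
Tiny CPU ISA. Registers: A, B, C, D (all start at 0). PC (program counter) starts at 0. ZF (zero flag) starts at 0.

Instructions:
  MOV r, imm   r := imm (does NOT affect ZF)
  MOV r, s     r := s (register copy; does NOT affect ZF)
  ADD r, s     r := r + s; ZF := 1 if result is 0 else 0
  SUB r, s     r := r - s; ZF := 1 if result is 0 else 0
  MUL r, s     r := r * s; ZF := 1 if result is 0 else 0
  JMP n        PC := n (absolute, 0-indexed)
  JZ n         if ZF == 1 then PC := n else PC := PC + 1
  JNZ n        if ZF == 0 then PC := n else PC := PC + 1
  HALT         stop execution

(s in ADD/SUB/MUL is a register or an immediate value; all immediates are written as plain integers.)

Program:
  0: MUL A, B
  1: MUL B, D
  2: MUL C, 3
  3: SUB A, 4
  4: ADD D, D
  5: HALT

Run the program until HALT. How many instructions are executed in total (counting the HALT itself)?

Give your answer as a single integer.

Step 1: PC=0 exec 'MUL A, B'. After: A=0 B=0 C=0 D=0 ZF=1 PC=1
Step 2: PC=1 exec 'MUL B, D'. After: A=0 B=0 C=0 D=0 ZF=1 PC=2
Step 3: PC=2 exec 'MUL C, 3'. After: A=0 B=0 C=0 D=0 ZF=1 PC=3
Step 4: PC=3 exec 'SUB A, 4'. After: A=-4 B=0 C=0 D=0 ZF=0 PC=4
Step 5: PC=4 exec 'ADD D, D'. After: A=-4 B=0 C=0 D=0 ZF=1 PC=5
Step 6: PC=5 exec 'HALT'. After: A=-4 B=0 C=0 D=0 ZF=1 PC=5 HALTED
Total instructions executed: 6

Answer: 6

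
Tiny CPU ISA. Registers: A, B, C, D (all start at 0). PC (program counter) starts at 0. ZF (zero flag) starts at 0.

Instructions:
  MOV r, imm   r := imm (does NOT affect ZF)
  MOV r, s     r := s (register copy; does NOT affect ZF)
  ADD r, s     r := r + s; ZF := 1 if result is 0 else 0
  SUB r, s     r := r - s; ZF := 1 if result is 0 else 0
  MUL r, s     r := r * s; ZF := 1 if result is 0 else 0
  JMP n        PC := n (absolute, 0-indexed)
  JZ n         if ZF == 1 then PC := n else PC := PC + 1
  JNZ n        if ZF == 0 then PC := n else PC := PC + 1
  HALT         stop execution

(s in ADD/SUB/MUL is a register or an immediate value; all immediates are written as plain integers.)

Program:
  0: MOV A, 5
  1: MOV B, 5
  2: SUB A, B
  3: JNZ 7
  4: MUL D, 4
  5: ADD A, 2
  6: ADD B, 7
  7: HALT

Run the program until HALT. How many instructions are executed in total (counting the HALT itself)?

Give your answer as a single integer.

Answer: 8

Derivation:
Step 1: PC=0 exec 'MOV A, 5'. After: A=5 B=0 C=0 D=0 ZF=0 PC=1
Step 2: PC=1 exec 'MOV B, 5'. After: A=5 B=5 C=0 D=0 ZF=0 PC=2
Step 3: PC=2 exec 'SUB A, B'. After: A=0 B=5 C=0 D=0 ZF=1 PC=3
Step 4: PC=3 exec 'JNZ 7'. After: A=0 B=5 C=0 D=0 ZF=1 PC=4
Step 5: PC=4 exec 'MUL D, 4'. After: A=0 B=5 C=0 D=0 ZF=1 PC=5
Step 6: PC=5 exec 'ADD A, 2'. After: A=2 B=5 C=0 D=0 ZF=0 PC=6
Step 7: PC=6 exec 'ADD B, 7'. After: A=2 B=12 C=0 D=0 ZF=0 PC=7
Step 8: PC=7 exec 'HALT'. After: A=2 B=12 C=0 D=0 ZF=0 PC=7 HALTED
Total instructions executed: 8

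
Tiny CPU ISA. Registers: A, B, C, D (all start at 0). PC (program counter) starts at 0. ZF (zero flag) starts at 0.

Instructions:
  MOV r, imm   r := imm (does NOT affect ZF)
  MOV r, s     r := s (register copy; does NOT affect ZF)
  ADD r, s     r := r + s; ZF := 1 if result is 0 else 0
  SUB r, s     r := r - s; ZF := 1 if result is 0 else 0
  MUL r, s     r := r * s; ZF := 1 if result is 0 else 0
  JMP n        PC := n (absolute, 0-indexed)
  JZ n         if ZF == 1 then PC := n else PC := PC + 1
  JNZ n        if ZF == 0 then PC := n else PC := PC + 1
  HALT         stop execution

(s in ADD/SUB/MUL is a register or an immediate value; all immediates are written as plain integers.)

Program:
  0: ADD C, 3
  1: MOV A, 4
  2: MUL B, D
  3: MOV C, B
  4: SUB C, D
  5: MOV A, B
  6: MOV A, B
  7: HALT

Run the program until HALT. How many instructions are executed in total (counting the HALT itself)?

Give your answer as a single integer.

Answer: 8

Derivation:
Step 1: PC=0 exec 'ADD C, 3'. After: A=0 B=0 C=3 D=0 ZF=0 PC=1
Step 2: PC=1 exec 'MOV A, 4'. After: A=4 B=0 C=3 D=0 ZF=0 PC=2
Step 3: PC=2 exec 'MUL B, D'. After: A=4 B=0 C=3 D=0 ZF=1 PC=3
Step 4: PC=3 exec 'MOV C, B'. After: A=4 B=0 C=0 D=0 ZF=1 PC=4
Step 5: PC=4 exec 'SUB C, D'. After: A=4 B=0 C=0 D=0 ZF=1 PC=5
Step 6: PC=5 exec 'MOV A, B'. After: A=0 B=0 C=0 D=0 ZF=1 PC=6
Step 7: PC=6 exec 'MOV A, B'. After: A=0 B=0 C=0 D=0 ZF=1 PC=7
Step 8: PC=7 exec 'HALT'. After: A=0 B=0 C=0 D=0 ZF=1 PC=7 HALTED
Total instructions executed: 8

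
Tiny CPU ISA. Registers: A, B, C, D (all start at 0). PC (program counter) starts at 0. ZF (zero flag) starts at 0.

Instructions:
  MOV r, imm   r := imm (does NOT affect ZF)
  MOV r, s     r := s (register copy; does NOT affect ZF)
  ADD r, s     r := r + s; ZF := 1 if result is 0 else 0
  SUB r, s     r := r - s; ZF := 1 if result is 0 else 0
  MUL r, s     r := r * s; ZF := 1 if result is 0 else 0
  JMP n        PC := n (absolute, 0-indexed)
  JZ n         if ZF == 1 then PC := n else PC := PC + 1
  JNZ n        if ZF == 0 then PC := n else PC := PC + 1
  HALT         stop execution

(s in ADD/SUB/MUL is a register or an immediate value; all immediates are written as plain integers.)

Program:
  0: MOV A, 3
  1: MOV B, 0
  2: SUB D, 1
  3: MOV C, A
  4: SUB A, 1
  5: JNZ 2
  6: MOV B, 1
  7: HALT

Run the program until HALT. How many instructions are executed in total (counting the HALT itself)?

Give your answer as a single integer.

Step 1: PC=0 exec 'MOV A, 3'. After: A=3 B=0 C=0 D=0 ZF=0 PC=1
Step 2: PC=1 exec 'MOV B, 0'. After: A=3 B=0 C=0 D=0 ZF=0 PC=2
Step 3: PC=2 exec 'SUB D, 1'. After: A=3 B=0 C=0 D=-1 ZF=0 PC=3
Step 4: PC=3 exec 'MOV C, A'. After: A=3 B=0 C=3 D=-1 ZF=0 PC=4
Step 5: PC=4 exec 'SUB A, 1'. After: A=2 B=0 C=3 D=-1 ZF=0 PC=5
Step 6: PC=5 exec 'JNZ 2'. After: A=2 B=0 C=3 D=-1 ZF=0 PC=2
Step 7: PC=2 exec 'SUB D, 1'. After: A=2 B=0 C=3 D=-2 ZF=0 PC=3
Step 8: PC=3 exec 'MOV C, A'. After: A=2 B=0 C=2 D=-2 ZF=0 PC=4
Step 9: PC=4 exec 'SUB A, 1'. After: A=1 B=0 C=2 D=-2 ZF=0 PC=5
Step 10: PC=5 exec 'JNZ 2'. After: A=1 B=0 C=2 D=-2 ZF=0 PC=2
Step 11: PC=2 exec 'SUB D, 1'. After: A=1 B=0 C=2 D=-3 ZF=0 PC=3
Step 12: PC=3 exec 'MOV C, A'. After: A=1 B=0 C=1 D=-3 ZF=0 PC=4
Step 13: PC=4 exec 'SUB A, 1'. After: A=0 B=0 C=1 D=-3 ZF=1 PC=5
Step 14: PC=5 exec 'JNZ 2'. After: A=0 B=0 C=1 D=-3 ZF=1 PC=6
Step 15: PC=6 exec 'MOV B, 1'. After: A=0 B=1 C=1 D=-3 ZF=1 PC=7
Step 16: PC=7 exec 'HALT'. After: A=0 B=1 C=1 D=-3 ZF=1 PC=7 HALTED
Total instructions executed: 16

Answer: 16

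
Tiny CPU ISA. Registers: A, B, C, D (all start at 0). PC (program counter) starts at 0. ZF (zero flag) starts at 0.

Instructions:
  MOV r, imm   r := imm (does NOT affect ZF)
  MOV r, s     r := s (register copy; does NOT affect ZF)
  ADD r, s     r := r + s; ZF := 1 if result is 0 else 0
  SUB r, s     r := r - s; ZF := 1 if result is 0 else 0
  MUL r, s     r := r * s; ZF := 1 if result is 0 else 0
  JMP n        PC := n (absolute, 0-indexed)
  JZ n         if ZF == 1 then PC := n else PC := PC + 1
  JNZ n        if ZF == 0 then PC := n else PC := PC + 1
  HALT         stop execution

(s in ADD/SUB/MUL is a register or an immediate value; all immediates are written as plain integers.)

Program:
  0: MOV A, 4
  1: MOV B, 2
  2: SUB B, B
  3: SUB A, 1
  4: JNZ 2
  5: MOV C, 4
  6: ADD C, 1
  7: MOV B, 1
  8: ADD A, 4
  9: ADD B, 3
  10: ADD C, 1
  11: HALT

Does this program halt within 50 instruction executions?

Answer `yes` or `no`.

Answer: yes

Derivation:
Step 1: PC=0 exec 'MOV A, 4'. After: A=4 B=0 C=0 D=0 ZF=0 PC=1
Step 2: PC=1 exec 'MOV B, 2'. After: A=4 B=2 C=0 D=0 ZF=0 PC=2
Step 3: PC=2 exec 'SUB B, B'. After: A=4 B=0 C=0 D=0 ZF=1 PC=3
Step 4: PC=3 exec 'SUB A, 1'. After: A=3 B=0 C=0 D=0 ZF=0 PC=4
Step 5: PC=4 exec 'JNZ 2'. After: A=3 B=0 C=0 D=0 ZF=0 PC=2
Step 6: PC=2 exec 'SUB B, B'. After: A=3 B=0 C=0 D=0 ZF=1 PC=3
Step 7: PC=3 exec 'SUB A, 1'. After: A=2 B=0 C=0 D=0 ZF=0 PC=4
Step 8: PC=4 exec 'JNZ 2'. After: A=2 B=0 C=0 D=0 ZF=0 PC=2
Step 9: PC=2 exec 'SUB B, B'. After: A=2 B=0 C=0 D=0 ZF=1 PC=3
Step 10: PC=3 exec 'SUB A, 1'. After: A=1 B=0 C=0 D=0 ZF=0 PC=4
Step 11: PC=4 exec 'JNZ 2'. After: A=1 B=0 C=0 D=0 ZF=0 PC=2
Step 12: PC=2 exec 'SUB B, B'. After: A=1 B=0 C=0 D=0 ZF=1 PC=3
Step 13: PC=3 exec 'SUB A, 1'. After: A=0 B=0 C=0 D=0 ZF=1 PC=4
Step 14: PC=4 exec 'JNZ 2'. After: A=0 B=0 C=0 D=0 ZF=1 PC=5
Step 15: PC=5 exec 'MOV C, 4'. After: A=0 B=0 C=4 D=0 ZF=1 PC=6
Step 16: PC=6 exec 'ADD C, 1'. After: A=0 B=0 C=5 D=0 ZF=0 PC=7
Step 17: PC=7 exec 'MOV B, 1'. After: A=0 B=1 C=5 D=0 ZF=0 PC=8
Step 18: PC=8 exec 'ADD A, 4'. After: A=4 B=1 C=5 D=0 ZF=0 PC=9
Step 19: PC=9 exec 'ADD B, 3'. After: A=4 B=4 C=5 D=0 ZF=0 PC=10
Step 20: PC=10 exec 'ADD C, 1'. After: A=4 B=4 C=6 D=0 ZF=0 PC=11
Step 21: PC=11 exec 'HALT'. After: A=4 B=4 C=6 D=0 ZF=0 PC=11 HALTED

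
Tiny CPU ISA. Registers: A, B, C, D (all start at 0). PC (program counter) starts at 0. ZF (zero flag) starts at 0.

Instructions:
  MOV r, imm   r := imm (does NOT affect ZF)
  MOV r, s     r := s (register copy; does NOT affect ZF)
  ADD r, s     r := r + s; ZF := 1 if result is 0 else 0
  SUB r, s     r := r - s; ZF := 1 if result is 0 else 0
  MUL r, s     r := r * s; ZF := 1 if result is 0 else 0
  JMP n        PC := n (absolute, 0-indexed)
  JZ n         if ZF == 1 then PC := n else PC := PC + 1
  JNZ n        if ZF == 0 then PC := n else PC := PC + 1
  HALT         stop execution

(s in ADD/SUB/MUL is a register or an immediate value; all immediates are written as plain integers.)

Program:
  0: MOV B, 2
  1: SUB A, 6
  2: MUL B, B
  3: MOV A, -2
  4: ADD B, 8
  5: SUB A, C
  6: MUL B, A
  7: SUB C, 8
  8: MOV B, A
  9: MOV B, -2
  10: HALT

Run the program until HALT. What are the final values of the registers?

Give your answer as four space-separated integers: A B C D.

Step 1: PC=0 exec 'MOV B, 2'. After: A=0 B=2 C=0 D=0 ZF=0 PC=1
Step 2: PC=1 exec 'SUB A, 6'. After: A=-6 B=2 C=0 D=0 ZF=0 PC=2
Step 3: PC=2 exec 'MUL B, B'. After: A=-6 B=4 C=0 D=0 ZF=0 PC=3
Step 4: PC=3 exec 'MOV A, -2'. After: A=-2 B=4 C=0 D=0 ZF=0 PC=4
Step 5: PC=4 exec 'ADD B, 8'. After: A=-2 B=12 C=0 D=0 ZF=0 PC=5
Step 6: PC=5 exec 'SUB A, C'. After: A=-2 B=12 C=0 D=0 ZF=0 PC=6
Step 7: PC=6 exec 'MUL B, A'. After: A=-2 B=-24 C=0 D=0 ZF=0 PC=7
Step 8: PC=7 exec 'SUB C, 8'. After: A=-2 B=-24 C=-8 D=0 ZF=0 PC=8
Step 9: PC=8 exec 'MOV B, A'. After: A=-2 B=-2 C=-8 D=0 ZF=0 PC=9
Step 10: PC=9 exec 'MOV B, -2'. After: A=-2 B=-2 C=-8 D=0 ZF=0 PC=10
Step 11: PC=10 exec 'HALT'. After: A=-2 B=-2 C=-8 D=0 ZF=0 PC=10 HALTED

Answer: -2 -2 -8 0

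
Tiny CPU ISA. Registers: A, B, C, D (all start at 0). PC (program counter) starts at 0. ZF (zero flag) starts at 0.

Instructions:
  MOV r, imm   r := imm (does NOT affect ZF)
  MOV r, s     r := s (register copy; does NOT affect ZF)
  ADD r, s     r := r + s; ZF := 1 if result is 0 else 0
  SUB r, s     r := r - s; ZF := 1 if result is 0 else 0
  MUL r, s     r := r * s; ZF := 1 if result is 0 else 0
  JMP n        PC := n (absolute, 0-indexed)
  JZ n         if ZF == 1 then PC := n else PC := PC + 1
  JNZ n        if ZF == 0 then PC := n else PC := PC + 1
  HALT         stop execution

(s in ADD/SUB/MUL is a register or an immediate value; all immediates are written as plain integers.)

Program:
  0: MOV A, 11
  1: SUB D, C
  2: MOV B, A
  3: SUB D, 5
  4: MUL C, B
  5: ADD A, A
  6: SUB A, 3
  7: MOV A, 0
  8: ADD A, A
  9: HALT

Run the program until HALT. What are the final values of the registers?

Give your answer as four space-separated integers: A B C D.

Answer: 0 11 0 -5

Derivation:
Step 1: PC=0 exec 'MOV A, 11'. After: A=11 B=0 C=0 D=0 ZF=0 PC=1
Step 2: PC=1 exec 'SUB D, C'. After: A=11 B=0 C=0 D=0 ZF=1 PC=2
Step 3: PC=2 exec 'MOV B, A'. After: A=11 B=11 C=0 D=0 ZF=1 PC=3
Step 4: PC=3 exec 'SUB D, 5'. After: A=11 B=11 C=0 D=-5 ZF=0 PC=4
Step 5: PC=4 exec 'MUL C, B'. After: A=11 B=11 C=0 D=-5 ZF=1 PC=5
Step 6: PC=5 exec 'ADD A, A'. After: A=22 B=11 C=0 D=-5 ZF=0 PC=6
Step 7: PC=6 exec 'SUB A, 3'. After: A=19 B=11 C=0 D=-5 ZF=0 PC=7
Step 8: PC=7 exec 'MOV A, 0'. After: A=0 B=11 C=0 D=-5 ZF=0 PC=8
Step 9: PC=8 exec 'ADD A, A'. After: A=0 B=11 C=0 D=-5 ZF=1 PC=9
Step 10: PC=9 exec 'HALT'. After: A=0 B=11 C=0 D=-5 ZF=1 PC=9 HALTED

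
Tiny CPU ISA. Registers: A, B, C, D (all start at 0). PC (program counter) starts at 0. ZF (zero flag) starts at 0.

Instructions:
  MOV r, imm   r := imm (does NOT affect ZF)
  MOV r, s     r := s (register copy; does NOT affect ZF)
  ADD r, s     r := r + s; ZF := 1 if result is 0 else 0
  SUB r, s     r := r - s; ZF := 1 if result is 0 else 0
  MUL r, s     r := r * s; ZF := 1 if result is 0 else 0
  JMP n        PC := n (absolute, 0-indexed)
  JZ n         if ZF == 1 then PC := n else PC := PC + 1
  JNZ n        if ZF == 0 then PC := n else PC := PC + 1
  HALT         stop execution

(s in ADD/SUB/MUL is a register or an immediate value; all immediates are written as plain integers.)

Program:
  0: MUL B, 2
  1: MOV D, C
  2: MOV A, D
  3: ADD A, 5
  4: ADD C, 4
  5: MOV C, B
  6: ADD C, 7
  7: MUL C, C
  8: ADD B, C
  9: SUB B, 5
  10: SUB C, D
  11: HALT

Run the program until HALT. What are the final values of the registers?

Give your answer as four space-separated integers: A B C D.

Step 1: PC=0 exec 'MUL B, 2'. After: A=0 B=0 C=0 D=0 ZF=1 PC=1
Step 2: PC=1 exec 'MOV D, C'. After: A=0 B=0 C=0 D=0 ZF=1 PC=2
Step 3: PC=2 exec 'MOV A, D'. After: A=0 B=0 C=0 D=0 ZF=1 PC=3
Step 4: PC=3 exec 'ADD A, 5'. After: A=5 B=0 C=0 D=0 ZF=0 PC=4
Step 5: PC=4 exec 'ADD C, 4'. After: A=5 B=0 C=4 D=0 ZF=0 PC=5
Step 6: PC=5 exec 'MOV C, B'. After: A=5 B=0 C=0 D=0 ZF=0 PC=6
Step 7: PC=6 exec 'ADD C, 7'. After: A=5 B=0 C=7 D=0 ZF=0 PC=7
Step 8: PC=7 exec 'MUL C, C'. After: A=5 B=0 C=49 D=0 ZF=0 PC=8
Step 9: PC=8 exec 'ADD B, C'. After: A=5 B=49 C=49 D=0 ZF=0 PC=9
Step 10: PC=9 exec 'SUB B, 5'. After: A=5 B=44 C=49 D=0 ZF=0 PC=10
Step 11: PC=10 exec 'SUB C, D'. After: A=5 B=44 C=49 D=0 ZF=0 PC=11
Step 12: PC=11 exec 'HALT'. After: A=5 B=44 C=49 D=0 ZF=0 PC=11 HALTED

Answer: 5 44 49 0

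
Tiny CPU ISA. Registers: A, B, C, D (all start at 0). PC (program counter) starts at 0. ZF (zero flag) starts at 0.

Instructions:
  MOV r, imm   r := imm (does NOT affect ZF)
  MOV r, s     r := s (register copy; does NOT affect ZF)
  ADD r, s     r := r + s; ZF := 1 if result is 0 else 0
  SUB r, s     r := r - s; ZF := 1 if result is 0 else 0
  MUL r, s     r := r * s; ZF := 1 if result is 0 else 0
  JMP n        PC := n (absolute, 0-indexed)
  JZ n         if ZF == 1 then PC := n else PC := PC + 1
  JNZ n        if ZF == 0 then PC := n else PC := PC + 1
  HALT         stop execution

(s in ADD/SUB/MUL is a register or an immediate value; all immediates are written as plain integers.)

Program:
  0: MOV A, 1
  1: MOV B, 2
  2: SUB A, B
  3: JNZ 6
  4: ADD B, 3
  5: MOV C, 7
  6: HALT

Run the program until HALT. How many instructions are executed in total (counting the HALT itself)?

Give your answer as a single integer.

Step 1: PC=0 exec 'MOV A, 1'. After: A=1 B=0 C=0 D=0 ZF=0 PC=1
Step 2: PC=1 exec 'MOV B, 2'. After: A=1 B=2 C=0 D=0 ZF=0 PC=2
Step 3: PC=2 exec 'SUB A, B'. After: A=-1 B=2 C=0 D=0 ZF=0 PC=3
Step 4: PC=3 exec 'JNZ 6'. After: A=-1 B=2 C=0 D=0 ZF=0 PC=6
Step 5: PC=6 exec 'HALT'. After: A=-1 B=2 C=0 D=0 ZF=0 PC=6 HALTED
Total instructions executed: 5

Answer: 5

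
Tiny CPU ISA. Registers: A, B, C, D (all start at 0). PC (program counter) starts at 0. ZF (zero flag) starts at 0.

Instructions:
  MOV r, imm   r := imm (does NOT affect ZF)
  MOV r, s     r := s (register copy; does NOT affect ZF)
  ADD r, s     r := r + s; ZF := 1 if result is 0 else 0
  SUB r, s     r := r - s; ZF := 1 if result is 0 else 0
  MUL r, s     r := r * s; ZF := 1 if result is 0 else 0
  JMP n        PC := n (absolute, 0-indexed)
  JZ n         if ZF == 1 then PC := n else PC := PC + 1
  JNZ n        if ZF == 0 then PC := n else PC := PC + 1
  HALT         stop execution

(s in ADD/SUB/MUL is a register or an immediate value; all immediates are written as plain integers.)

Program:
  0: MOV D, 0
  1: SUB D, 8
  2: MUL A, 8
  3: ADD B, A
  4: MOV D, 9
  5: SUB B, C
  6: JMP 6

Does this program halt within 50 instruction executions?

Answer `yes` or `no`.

Step 1: PC=0 exec 'MOV D, 0'. After: A=0 B=0 C=0 D=0 ZF=0 PC=1
Step 2: PC=1 exec 'SUB D, 8'. After: A=0 B=0 C=0 D=-8 ZF=0 PC=2
Step 3: PC=2 exec 'MUL A, 8'. After: A=0 B=0 C=0 D=-8 ZF=1 PC=3
Step 4: PC=3 exec 'ADD B, A'. After: A=0 B=0 C=0 D=-8 ZF=1 PC=4
Step 5: PC=4 exec 'MOV D, 9'. After: A=0 B=0 C=0 D=9 ZF=1 PC=5
Step 6: PC=5 exec 'SUB B, C'. After: A=0 B=0 C=0 D=9 ZF=1 PC=6
Step 7: PC=6 exec 'JMP 6'. After: A=0 B=0 C=0 D=9 ZF=1 PC=6
State after step 7 equals state after step 6: the program is in a cycle of length 1 and will never halt.

Answer: no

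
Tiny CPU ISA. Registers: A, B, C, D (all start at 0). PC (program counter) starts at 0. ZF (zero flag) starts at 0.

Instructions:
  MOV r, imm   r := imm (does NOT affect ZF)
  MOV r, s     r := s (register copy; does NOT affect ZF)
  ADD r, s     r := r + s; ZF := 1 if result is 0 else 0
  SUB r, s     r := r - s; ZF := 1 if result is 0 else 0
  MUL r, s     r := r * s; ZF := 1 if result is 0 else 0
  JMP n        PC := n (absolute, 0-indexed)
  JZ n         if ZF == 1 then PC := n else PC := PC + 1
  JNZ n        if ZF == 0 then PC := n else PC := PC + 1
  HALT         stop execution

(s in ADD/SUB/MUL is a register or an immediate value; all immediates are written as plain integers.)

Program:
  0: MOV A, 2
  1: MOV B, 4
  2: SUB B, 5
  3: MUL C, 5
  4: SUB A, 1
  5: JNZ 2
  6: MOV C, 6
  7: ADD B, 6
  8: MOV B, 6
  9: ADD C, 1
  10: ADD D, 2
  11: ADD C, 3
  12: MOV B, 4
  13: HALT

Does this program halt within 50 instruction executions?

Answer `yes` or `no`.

Step 1: PC=0 exec 'MOV A, 2'. After: A=2 B=0 C=0 D=0 ZF=0 PC=1
Step 2: PC=1 exec 'MOV B, 4'. After: A=2 B=4 C=0 D=0 ZF=0 PC=2
Step 3: PC=2 exec 'SUB B, 5'. After: A=2 B=-1 C=0 D=0 ZF=0 PC=3
Step 4: PC=3 exec 'MUL C, 5'. After: A=2 B=-1 C=0 D=0 ZF=1 PC=4
Step 5: PC=4 exec 'SUB A, 1'. After: A=1 B=-1 C=0 D=0 ZF=0 PC=5
Step 6: PC=5 exec 'JNZ 2'. After: A=1 B=-1 C=0 D=0 ZF=0 PC=2
Step 7: PC=2 exec 'SUB B, 5'. After: A=1 B=-6 C=0 D=0 ZF=0 PC=3
Step 8: PC=3 exec 'MUL C, 5'. After: A=1 B=-6 C=0 D=0 ZF=1 PC=4
Step 9: PC=4 exec 'SUB A, 1'. After: A=0 B=-6 C=0 D=0 ZF=1 PC=5
Step 10: PC=5 exec 'JNZ 2'. After: A=0 B=-6 C=0 D=0 ZF=1 PC=6
Step 11: PC=6 exec 'MOV C, 6'. After: A=0 B=-6 C=6 D=0 ZF=1 PC=7
Step 12: PC=7 exec 'ADD B, 6'. After: A=0 B=0 C=6 D=0 ZF=1 PC=8
Step 13: PC=8 exec 'MOV B, 6'. After: A=0 B=6 C=6 D=0 ZF=1 PC=9
Step 14: PC=9 exec 'ADD C, 1'. After: A=0 B=6 C=7 D=0 ZF=0 PC=10
Step 15: PC=10 exec 'ADD D, 2'. After: A=0 B=6 C=7 D=2 ZF=0 PC=11
Step 16: PC=11 exec 'ADD C, 3'. After: A=0 B=6 C=10 D=2 ZF=0 PC=12
Step 17: PC=12 exec 'MOV B, 4'. After: A=0 B=4 C=10 D=2 ZF=0 PC=13
Step 18: PC=13 exec 'HALT'. After: A=0 B=4 C=10 D=2 ZF=0 PC=13 HALTED

Answer: yes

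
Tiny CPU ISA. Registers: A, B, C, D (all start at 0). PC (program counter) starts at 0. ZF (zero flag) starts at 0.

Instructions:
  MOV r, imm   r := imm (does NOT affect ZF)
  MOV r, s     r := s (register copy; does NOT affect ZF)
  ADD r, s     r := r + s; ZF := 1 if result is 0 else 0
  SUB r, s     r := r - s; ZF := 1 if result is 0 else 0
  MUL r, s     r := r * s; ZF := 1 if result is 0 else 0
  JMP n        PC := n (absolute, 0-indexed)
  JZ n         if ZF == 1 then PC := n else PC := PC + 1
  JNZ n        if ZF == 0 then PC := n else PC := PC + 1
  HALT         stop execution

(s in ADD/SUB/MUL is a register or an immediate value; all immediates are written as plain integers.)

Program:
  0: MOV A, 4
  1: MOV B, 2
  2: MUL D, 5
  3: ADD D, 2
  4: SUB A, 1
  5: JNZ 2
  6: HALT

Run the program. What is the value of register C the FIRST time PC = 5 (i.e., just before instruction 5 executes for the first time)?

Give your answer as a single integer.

Step 1: PC=0 exec 'MOV A, 4'. After: A=4 B=0 C=0 D=0 ZF=0 PC=1
Step 2: PC=1 exec 'MOV B, 2'. After: A=4 B=2 C=0 D=0 ZF=0 PC=2
Step 3: PC=2 exec 'MUL D, 5'. After: A=4 B=2 C=0 D=0 ZF=1 PC=3
Step 4: PC=3 exec 'ADD D, 2'. After: A=4 B=2 C=0 D=2 ZF=0 PC=4
Step 5: PC=4 exec 'SUB A, 1'. After: A=3 B=2 C=0 D=2 ZF=0 PC=5
First time PC=5: C=0

0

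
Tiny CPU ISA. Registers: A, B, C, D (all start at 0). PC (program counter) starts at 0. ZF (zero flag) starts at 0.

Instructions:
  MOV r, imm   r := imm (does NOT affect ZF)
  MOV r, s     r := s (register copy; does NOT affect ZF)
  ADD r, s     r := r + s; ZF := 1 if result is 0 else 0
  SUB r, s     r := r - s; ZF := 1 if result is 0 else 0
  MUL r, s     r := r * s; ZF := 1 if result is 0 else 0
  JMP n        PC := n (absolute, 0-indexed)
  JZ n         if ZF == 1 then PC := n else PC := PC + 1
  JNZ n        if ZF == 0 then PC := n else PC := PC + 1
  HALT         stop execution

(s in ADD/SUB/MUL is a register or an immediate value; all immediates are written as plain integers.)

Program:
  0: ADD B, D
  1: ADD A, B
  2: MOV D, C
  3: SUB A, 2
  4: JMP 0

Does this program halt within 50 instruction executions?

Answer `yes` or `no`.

Step 1: PC=0 exec 'ADD B, D'. After: A=0 B=0 C=0 D=0 ZF=1 PC=1
Step 2: PC=1 exec 'ADD A, B'. After: A=0 B=0 C=0 D=0 ZF=1 PC=2
Step 3: PC=2 exec 'MOV D, C'. After: A=0 B=0 C=0 D=0 ZF=1 PC=3
Step 4: PC=3 exec 'SUB A, 2'. After: A=-2 B=0 C=0 D=0 ZF=0 PC=4
Step 5: PC=4 exec 'JMP 0'. After: A=-2 B=0 C=0 D=0 ZF=0 PC=0
Step 6: PC=0 exec 'ADD B, D'. After: A=-2 B=0 C=0 D=0 ZF=1 PC=1
Step 7: PC=1 exec 'ADD A, B'. After: A=-2 B=0 C=0 D=0 ZF=0 PC=2
Step 8: PC=2 exec 'MOV D, C'. After: A=-2 B=0 C=0 D=0 ZF=0 PC=3
Step 9: PC=3 exec 'SUB A, 2'. After: A=-4 B=0 C=0 D=0 ZF=0 PC=4
Step 10: PC=4 exec 'JMP 0'. After: A=-4 B=0 C=0 D=0 ZF=0 PC=0
Step 11: PC=0 exec 'ADD B, D'. After: A=-4 B=0 C=0 D=0 ZF=1 PC=1
Step 12: PC=1 exec 'ADD A, B'. After: A=-4 B=0 C=0 D=0 ZF=0 PC=2
Step 13: PC=2 exec 'MOV D, C'. After: A=-4 B=0 C=0 D=0 ZF=0 PC=3
Step 14: PC=3 exec 'SUB A, 2'. After: A=-6 B=0 C=0 D=0 ZF=0 PC=4
Step 15: PC=4 exec 'JMP 0'. After: A=-6 B=0 C=0 D=0 ZF=0 PC=0
After 50 steps: not halted. PC revisits the same instructions with no path to HALT; will never halt.

Answer: no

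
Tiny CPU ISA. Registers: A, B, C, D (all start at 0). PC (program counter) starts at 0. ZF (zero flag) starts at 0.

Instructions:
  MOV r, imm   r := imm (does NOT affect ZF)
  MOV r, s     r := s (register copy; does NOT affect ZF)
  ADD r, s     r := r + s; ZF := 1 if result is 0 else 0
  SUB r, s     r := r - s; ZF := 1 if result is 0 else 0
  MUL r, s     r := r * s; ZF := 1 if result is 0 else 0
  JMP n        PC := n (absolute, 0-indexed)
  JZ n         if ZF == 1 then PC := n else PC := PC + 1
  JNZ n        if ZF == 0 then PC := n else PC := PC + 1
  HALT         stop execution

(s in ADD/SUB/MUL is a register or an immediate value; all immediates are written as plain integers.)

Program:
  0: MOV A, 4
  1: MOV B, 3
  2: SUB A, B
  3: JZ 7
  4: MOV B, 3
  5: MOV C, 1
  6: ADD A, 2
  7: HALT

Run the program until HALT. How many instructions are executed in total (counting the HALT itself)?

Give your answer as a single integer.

Answer: 8

Derivation:
Step 1: PC=0 exec 'MOV A, 4'. After: A=4 B=0 C=0 D=0 ZF=0 PC=1
Step 2: PC=1 exec 'MOV B, 3'. After: A=4 B=3 C=0 D=0 ZF=0 PC=2
Step 3: PC=2 exec 'SUB A, B'. After: A=1 B=3 C=0 D=0 ZF=0 PC=3
Step 4: PC=3 exec 'JZ 7'. After: A=1 B=3 C=0 D=0 ZF=0 PC=4
Step 5: PC=4 exec 'MOV B, 3'. After: A=1 B=3 C=0 D=0 ZF=0 PC=5
Step 6: PC=5 exec 'MOV C, 1'. After: A=1 B=3 C=1 D=0 ZF=0 PC=6
Step 7: PC=6 exec 'ADD A, 2'. After: A=3 B=3 C=1 D=0 ZF=0 PC=7
Step 8: PC=7 exec 'HALT'. After: A=3 B=3 C=1 D=0 ZF=0 PC=7 HALTED
Total instructions executed: 8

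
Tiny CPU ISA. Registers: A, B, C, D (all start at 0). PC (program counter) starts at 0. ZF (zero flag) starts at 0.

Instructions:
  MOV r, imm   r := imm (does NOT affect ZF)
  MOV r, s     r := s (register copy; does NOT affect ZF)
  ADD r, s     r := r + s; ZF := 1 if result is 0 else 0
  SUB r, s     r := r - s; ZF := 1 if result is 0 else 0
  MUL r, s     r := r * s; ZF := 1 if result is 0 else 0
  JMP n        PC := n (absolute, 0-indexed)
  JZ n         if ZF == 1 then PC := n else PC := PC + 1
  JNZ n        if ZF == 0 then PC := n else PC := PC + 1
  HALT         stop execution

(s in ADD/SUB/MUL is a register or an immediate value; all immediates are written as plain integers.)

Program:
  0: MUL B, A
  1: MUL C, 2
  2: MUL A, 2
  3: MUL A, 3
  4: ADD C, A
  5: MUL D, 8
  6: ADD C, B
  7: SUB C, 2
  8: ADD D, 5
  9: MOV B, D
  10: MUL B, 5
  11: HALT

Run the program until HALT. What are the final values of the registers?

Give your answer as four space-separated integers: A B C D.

Step 1: PC=0 exec 'MUL B, A'. After: A=0 B=0 C=0 D=0 ZF=1 PC=1
Step 2: PC=1 exec 'MUL C, 2'. After: A=0 B=0 C=0 D=0 ZF=1 PC=2
Step 3: PC=2 exec 'MUL A, 2'. After: A=0 B=0 C=0 D=0 ZF=1 PC=3
Step 4: PC=3 exec 'MUL A, 3'. After: A=0 B=0 C=0 D=0 ZF=1 PC=4
Step 5: PC=4 exec 'ADD C, A'. After: A=0 B=0 C=0 D=0 ZF=1 PC=5
Step 6: PC=5 exec 'MUL D, 8'. After: A=0 B=0 C=0 D=0 ZF=1 PC=6
Step 7: PC=6 exec 'ADD C, B'. After: A=0 B=0 C=0 D=0 ZF=1 PC=7
Step 8: PC=7 exec 'SUB C, 2'. After: A=0 B=0 C=-2 D=0 ZF=0 PC=8
Step 9: PC=8 exec 'ADD D, 5'. After: A=0 B=0 C=-2 D=5 ZF=0 PC=9
Step 10: PC=9 exec 'MOV B, D'. After: A=0 B=5 C=-2 D=5 ZF=0 PC=10
Step 11: PC=10 exec 'MUL B, 5'. After: A=0 B=25 C=-2 D=5 ZF=0 PC=11
Step 12: PC=11 exec 'HALT'. After: A=0 B=25 C=-2 D=5 ZF=0 PC=11 HALTED

Answer: 0 25 -2 5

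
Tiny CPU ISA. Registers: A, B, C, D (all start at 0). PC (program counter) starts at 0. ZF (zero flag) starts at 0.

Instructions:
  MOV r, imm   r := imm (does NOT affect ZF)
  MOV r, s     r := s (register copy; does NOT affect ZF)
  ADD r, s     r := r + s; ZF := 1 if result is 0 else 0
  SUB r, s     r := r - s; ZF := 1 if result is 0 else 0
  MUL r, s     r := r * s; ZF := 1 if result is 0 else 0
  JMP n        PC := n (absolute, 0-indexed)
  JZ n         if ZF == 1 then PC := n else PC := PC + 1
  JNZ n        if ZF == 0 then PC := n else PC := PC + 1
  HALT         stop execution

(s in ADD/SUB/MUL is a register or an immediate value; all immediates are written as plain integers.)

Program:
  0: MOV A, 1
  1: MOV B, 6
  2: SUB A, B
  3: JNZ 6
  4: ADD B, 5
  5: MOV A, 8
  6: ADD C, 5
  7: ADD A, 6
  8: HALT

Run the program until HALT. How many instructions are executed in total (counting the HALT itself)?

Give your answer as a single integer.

Step 1: PC=0 exec 'MOV A, 1'. After: A=1 B=0 C=0 D=0 ZF=0 PC=1
Step 2: PC=1 exec 'MOV B, 6'. After: A=1 B=6 C=0 D=0 ZF=0 PC=2
Step 3: PC=2 exec 'SUB A, B'. After: A=-5 B=6 C=0 D=0 ZF=0 PC=3
Step 4: PC=3 exec 'JNZ 6'. After: A=-5 B=6 C=0 D=0 ZF=0 PC=6
Step 5: PC=6 exec 'ADD C, 5'. After: A=-5 B=6 C=5 D=0 ZF=0 PC=7
Step 6: PC=7 exec 'ADD A, 6'. After: A=1 B=6 C=5 D=0 ZF=0 PC=8
Step 7: PC=8 exec 'HALT'. After: A=1 B=6 C=5 D=0 ZF=0 PC=8 HALTED
Total instructions executed: 7

Answer: 7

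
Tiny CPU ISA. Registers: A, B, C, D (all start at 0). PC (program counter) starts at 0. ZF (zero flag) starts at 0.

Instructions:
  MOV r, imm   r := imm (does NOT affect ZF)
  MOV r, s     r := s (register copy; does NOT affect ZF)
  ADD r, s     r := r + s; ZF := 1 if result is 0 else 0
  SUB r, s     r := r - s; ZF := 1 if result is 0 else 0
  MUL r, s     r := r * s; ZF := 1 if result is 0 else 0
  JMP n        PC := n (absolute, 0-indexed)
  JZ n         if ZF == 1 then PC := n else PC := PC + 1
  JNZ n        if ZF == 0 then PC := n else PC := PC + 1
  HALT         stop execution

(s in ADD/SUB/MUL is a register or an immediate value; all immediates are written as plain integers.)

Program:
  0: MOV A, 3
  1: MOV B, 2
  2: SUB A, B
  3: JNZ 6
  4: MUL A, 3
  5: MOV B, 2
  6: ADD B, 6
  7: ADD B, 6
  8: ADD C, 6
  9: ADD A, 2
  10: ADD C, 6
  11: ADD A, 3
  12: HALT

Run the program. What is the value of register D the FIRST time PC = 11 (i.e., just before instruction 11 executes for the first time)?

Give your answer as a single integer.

Step 1: PC=0 exec 'MOV A, 3'. After: A=3 B=0 C=0 D=0 ZF=0 PC=1
Step 2: PC=1 exec 'MOV B, 2'. After: A=3 B=2 C=0 D=0 ZF=0 PC=2
Step 3: PC=2 exec 'SUB A, B'. After: A=1 B=2 C=0 D=0 ZF=0 PC=3
Step 4: PC=3 exec 'JNZ 6'. After: A=1 B=2 C=0 D=0 ZF=0 PC=6
Step 5: PC=6 exec 'ADD B, 6'. After: A=1 B=8 C=0 D=0 ZF=0 PC=7
Step 6: PC=7 exec 'ADD B, 6'. After: A=1 B=14 C=0 D=0 ZF=0 PC=8
Step 7: PC=8 exec 'ADD C, 6'. After: A=1 B=14 C=6 D=0 ZF=0 PC=9
Step 8: PC=9 exec 'ADD A, 2'. After: A=3 B=14 C=6 D=0 ZF=0 PC=10
Step 9: PC=10 exec 'ADD C, 6'. After: A=3 B=14 C=12 D=0 ZF=0 PC=11
First time PC=11: D=0

0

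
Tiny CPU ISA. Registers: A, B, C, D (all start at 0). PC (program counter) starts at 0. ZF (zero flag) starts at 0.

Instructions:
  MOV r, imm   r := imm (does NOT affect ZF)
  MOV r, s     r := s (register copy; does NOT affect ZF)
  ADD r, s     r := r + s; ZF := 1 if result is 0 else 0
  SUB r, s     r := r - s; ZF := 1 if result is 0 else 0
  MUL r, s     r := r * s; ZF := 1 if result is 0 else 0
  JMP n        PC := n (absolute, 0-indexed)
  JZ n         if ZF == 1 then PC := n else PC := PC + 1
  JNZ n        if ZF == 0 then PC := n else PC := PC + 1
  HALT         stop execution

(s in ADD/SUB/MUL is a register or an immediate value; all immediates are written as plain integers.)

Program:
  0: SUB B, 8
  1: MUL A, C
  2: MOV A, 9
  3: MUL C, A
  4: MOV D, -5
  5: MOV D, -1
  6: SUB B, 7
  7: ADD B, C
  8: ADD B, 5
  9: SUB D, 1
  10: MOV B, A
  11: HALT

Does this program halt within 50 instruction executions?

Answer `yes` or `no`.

Answer: yes

Derivation:
Step 1: PC=0 exec 'SUB B, 8'. After: A=0 B=-8 C=0 D=0 ZF=0 PC=1
Step 2: PC=1 exec 'MUL A, C'. After: A=0 B=-8 C=0 D=0 ZF=1 PC=2
Step 3: PC=2 exec 'MOV A, 9'. After: A=9 B=-8 C=0 D=0 ZF=1 PC=3
Step 4: PC=3 exec 'MUL C, A'. After: A=9 B=-8 C=0 D=0 ZF=1 PC=4
Step 5: PC=4 exec 'MOV D, -5'. After: A=9 B=-8 C=0 D=-5 ZF=1 PC=5
Step 6: PC=5 exec 'MOV D, -1'. After: A=9 B=-8 C=0 D=-1 ZF=1 PC=6
Step 7: PC=6 exec 'SUB B, 7'. After: A=9 B=-15 C=0 D=-1 ZF=0 PC=7
Step 8: PC=7 exec 'ADD B, C'. After: A=9 B=-15 C=0 D=-1 ZF=0 PC=8
Step 9: PC=8 exec 'ADD B, 5'. After: A=9 B=-10 C=0 D=-1 ZF=0 PC=9
Step 10: PC=9 exec 'SUB D, 1'. After: A=9 B=-10 C=0 D=-2 ZF=0 PC=10
Step 11: PC=10 exec 'MOV B, A'. After: A=9 B=9 C=0 D=-2 ZF=0 PC=11
Step 12: PC=11 exec 'HALT'. After: A=9 B=9 C=0 D=-2 ZF=0 PC=11 HALTED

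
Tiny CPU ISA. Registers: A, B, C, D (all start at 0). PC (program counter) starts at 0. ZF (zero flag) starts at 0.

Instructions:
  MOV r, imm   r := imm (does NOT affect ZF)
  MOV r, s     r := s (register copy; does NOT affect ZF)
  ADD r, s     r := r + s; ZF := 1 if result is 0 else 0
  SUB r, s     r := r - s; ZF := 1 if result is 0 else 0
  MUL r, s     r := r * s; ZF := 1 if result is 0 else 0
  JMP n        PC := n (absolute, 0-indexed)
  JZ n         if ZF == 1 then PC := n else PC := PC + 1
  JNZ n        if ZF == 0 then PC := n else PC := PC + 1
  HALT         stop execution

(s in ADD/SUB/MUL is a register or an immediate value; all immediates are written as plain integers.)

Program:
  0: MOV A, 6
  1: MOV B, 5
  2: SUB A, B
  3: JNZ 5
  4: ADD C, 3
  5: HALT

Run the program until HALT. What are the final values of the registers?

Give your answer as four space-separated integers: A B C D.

Step 1: PC=0 exec 'MOV A, 6'. After: A=6 B=0 C=0 D=0 ZF=0 PC=1
Step 2: PC=1 exec 'MOV B, 5'. After: A=6 B=5 C=0 D=0 ZF=0 PC=2
Step 3: PC=2 exec 'SUB A, B'. After: A=1 B=5 C=0 D=0 ZF=0 PC=3
Step 4: PC=3 exec 'JNZ 5'. After: A=1 B=5 C=0 D=0 ZF=0 PC=5
Step 5: PC=5 exec 'HALT'. After: A=1 B=5 C=0 D=0 ZF=0 PC=5 HALTED

Answer: 1 5 0 0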